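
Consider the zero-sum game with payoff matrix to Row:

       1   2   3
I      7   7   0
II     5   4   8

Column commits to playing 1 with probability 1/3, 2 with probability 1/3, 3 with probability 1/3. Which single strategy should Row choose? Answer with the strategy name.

Expected payoff of I: (1/3)·7 + (1/3)·7 + (1/3)·0 = 14/3.
Expected payoff of II: (1/3)·5 + (1/3)·4 + (1/3)·8 = 17/3.
The largest is 17/3, so Row's best response is II.

II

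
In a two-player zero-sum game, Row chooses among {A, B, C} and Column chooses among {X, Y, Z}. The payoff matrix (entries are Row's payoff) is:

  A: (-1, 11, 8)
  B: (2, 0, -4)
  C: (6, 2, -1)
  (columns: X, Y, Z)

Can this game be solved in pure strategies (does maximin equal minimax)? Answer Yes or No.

No

Row minima: A → -1, B → -4, C → -1; maximin = -1.
Column maxima: X → 6, Y → 11, Z → 8; minimax = 6.
-1 ≠ 6, so no pure-strategy equilibrium exists.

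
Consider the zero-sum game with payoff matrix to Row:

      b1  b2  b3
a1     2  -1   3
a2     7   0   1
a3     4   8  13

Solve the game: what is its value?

Row minima: a1 → -1, a2 → 0, a3 → 4; maximin = 4.
Column maxima: b1 → 7, b2 → 8, b3 → 13; minimax = 7.
4 ≠ 7, so there is no saddle point; optimal play is mixed.
a1 is strictly dominated by a3, so Row never plays it.
b3 is strictly dominated by b2 (it gives Row strictly more in every row), so Column never plays it.
On the remaining 2×2 (a2, a3 vs b1, b2):
Let Row play a2 with probability p. Expected payoff against b1: 7p + 4(1−p) = 3p + 4; against b2: 0p + 8(1−p) = −8p + 8.
Setting these equal: 3p + 4 = −8p + 8 ⇒ 11p = 4 ⇒ p = 4/11, and the value is (3)·(4/11) + 4 = 56/11.
For Column: with q = P(b1), equating a2's and a3's payoffs gives 7q = −4q + 8 ⇒ q = 8/11.

56/11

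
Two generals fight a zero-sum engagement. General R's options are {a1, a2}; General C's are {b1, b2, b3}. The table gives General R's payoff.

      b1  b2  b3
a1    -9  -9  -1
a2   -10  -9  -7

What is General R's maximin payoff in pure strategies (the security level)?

-9

Row minima: a1 → -9, a2 → -10.
The best of these is -9.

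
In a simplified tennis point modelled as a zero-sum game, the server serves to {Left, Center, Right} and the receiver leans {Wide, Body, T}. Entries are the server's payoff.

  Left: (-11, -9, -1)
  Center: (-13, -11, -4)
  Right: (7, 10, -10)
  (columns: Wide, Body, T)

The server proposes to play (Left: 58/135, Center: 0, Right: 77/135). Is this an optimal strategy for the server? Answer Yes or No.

No

Against Wide this mix gives (58/135)·(-11) + (77/135)·7 = -11/15.
Against Body this mix gives (58/135)·(-9) + (77/135)·10 = 248/135.
Against T this mix gives (58/135)·(-1) + (77/135)·(-10) = -92/15.
The receiver will play T, holding the server to -92/15. Shifting weight toward the row that does better against T would raise this floor (the equalizing mix achieves -13/3 against both T and Wide), so the proposed strategy is not optimal.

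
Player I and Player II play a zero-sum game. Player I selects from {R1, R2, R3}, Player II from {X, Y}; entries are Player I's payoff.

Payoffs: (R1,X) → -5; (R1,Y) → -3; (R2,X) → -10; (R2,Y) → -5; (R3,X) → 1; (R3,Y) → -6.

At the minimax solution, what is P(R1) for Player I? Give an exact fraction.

7/9

Row minima: R1 → -5, R2 → -10, R3 → -6; maximin = -5.
Column maxima: X → 1, Y → -3; minimax = -3.
-5 ≠ -3, so there is no saddle point; optimal play is mixed.
R2 is strictly dominated by R1, so Player I never plays it.
On the remaining 2×2 (R1, R3 vs X, Y):
Let Player I play R1 with probability p. Expected payoff against X: (-5)p + 1(1−p) = −6p + 1; against Y: (-3)p + (-6)(1−p) = 3p − 6.
Setting these equal: −6p + 1 = 3p − 6 ⇒ −9p = -7 ⇒ p = 7/9, and the value is (-6)·(7/9) + 1 = -11/3.
For Player II: with q = P(X), equating R1's and R3's payoffs gives −2q − 3 = 7q − 6 ⇒ q = 1/3.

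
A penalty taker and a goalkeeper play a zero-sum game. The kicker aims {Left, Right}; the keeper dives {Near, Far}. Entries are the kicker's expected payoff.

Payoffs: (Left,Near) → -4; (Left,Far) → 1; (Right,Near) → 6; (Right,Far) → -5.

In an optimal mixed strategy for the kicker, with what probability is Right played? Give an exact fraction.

Row minima: Left → -4, Right → -5; maximin = -4.
Column maxima: Near → 6, Far → 1; minimax = 1.
-4 ≠ 1, so there is no saddle point; optimal play is mixed.
Let the kicker play Left with probability p. Expected payoff against Near: (-4)p + 6(1−p) = −10p + 6; against Far: 1p + (-5)(1−p) = 6p − 5.
Setting these equal: −10p + 6 = 6p − 5 ⇒ −16p = -11 ⇒ p = 11/16, and the value is (-10)·(11/16) + 6 = -7/8.
For the keeper: with q = P(Near), equating Left's and Right's payoffs gives −5q + 1 = 11q − 5 ⇒ q = 3/8.

5/16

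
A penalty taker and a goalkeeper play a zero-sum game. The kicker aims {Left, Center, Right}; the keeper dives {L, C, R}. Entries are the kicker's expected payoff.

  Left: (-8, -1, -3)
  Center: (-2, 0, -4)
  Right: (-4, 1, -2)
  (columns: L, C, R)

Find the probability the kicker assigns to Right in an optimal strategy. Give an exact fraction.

Row minima: Left → -8, Center → -4, Right → -4; maximin = -4.
Column maxima: L → -2, C → 1, R → -2; minimax = -2.
-4 ≠ -2, so there is no saddle point; optimal play is mixed.
Left is strictly dominated by Right, so the kicker never plays it.
C is strictly dominated by L (it gives the kicker strictly more in every row), so the keeper never plays it.
On the remaining 2×2 (Center, Right vs L, R):
Let the kicker play Center with probability p. Expected payoff against L: (-2)p + (-4)(1−p) = 2p − 4; against R: (-4)p + (-2)(1−p) = −2p − 2.
Setting these equal: 2p − 4 = −2p − 2 ⇒ 4p = 2 ⇒ p = 1/2, and the value is (2)·(1/2) − 4 = -3.
For the keeper: with q = P(L), equating Center's and Right's payoffs gives 2q − 4 = −2q − 2 ⇒ q = 1/2.

1/2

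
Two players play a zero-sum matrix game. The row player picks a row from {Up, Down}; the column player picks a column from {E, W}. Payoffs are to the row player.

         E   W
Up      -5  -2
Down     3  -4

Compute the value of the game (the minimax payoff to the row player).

Row minima: Up → -5, Down → -4; maximin = -4.
Column maxima: E → 3, W → -2; minimax = -2.
-4 ≠ -2, so there is no saddle point; optimal play is mixed.
Let the row player play Up with probability p. Expected payoff against E: (-5)p + 3(1−p) = −8p + 3; against W: (-2)p + (-4)(1−p) = 2p − 4.
Setting these equal: −8p + 3 = 2p − 4 ⇒ −10p = -7 ⇒ p = 7/10, and the value is (-8)·(7/10) + 3 = -13/5.
For the column player: with q = P(E), equating Up's and Down's payoffs gives −3q − 2 = 7q − 4 ⇒ q = 1/5.

-13/5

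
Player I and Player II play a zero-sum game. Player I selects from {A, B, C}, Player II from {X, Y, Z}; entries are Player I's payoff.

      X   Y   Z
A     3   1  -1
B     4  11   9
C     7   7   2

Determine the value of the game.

11/2

Row minima: A → -1, B → 4, C → 2; maximin = 4.
Column maxima: X → 7, Y → 11, Z → 9; minimax = 7.
4 ≠ 7, so there is no saddle point; optimal play is mixed.
A is strictly dominated by B, so Player I never plays it.
Y is strictly dominated by Z (it gives Player I strictly more in every row), so Player II never plays it.
On the remaining 2×2 (B, C vs X, Z):
Let Player I play B with probability p. Expected payoff against X: 4p + 7(1−p) = −3p + 7; against Z: 9p + 2(1−p) = 7p + 2.
Setting these equal: −3p + 7 = 7p + 2 ⇒ −10p = -5 ⇒ p = 1/2, and the value is (-3)·(1/2) + 7 = 11/2.
For Player II: with q = P(X), equating B's and C's payoffs gives −5q + 9 = 5q + 2 ⇒ q = 7/10.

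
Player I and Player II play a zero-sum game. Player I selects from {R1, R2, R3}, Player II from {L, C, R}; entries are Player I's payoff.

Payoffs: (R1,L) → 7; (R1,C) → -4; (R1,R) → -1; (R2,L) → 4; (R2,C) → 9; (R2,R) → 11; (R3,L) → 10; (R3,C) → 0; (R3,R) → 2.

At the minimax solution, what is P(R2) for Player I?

2/3

Row minima: R1 → -4, R2 → 4, R3 → 0; maximin = 4.
Column maxima: L → 10, C → 9, R → 11; minimax = 9.
4 ≠ 9, so there is no saddle point; optimal play is mixed.
R1 is strictly dominated by R3, so Player I never plays it.
R is strictly dominated by C (it gives Player I strictly more in every row), so Player II never plays it.
On the remaining 2×2 (R2, R3 vs L, C):
Let Player I play R2 with probability p. Expected payoff against L: 4p + 10(1−p) = −6p + 10; against C: 9p + 0(1−p) = 9p.
Setting these equal: −6p + 10 = 9p ⇒ −15p = -10 ⇒ p = 2/3, and the value is (-6)·(2/3) + 10 = 6.
For Player II: with q = P(L), equating R2's and R3's payoffs gives −5q + 9 = 10q ⇒ q = 3/5.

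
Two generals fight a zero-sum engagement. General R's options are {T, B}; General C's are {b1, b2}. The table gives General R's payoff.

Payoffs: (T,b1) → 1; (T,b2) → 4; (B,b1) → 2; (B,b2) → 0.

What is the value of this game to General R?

Row minima: T → 1, B → 0; maximin = 1.
Column maxima: b1 → 2, b2 → 4; minimax = 2.
1 ≠ 2, so there is no saddle point; optimal play is mixed.
Let General R play T with probability p. Expected payoff against b1: 1p + 2(1−p) = −p + 2; against b2: 4p + 0(1−p) = 4p.
Setting these equal: −p + 2 = 4p ⇒ −5p = -2 ⇒ p = 2/5, and the value is (-1)·(2/5) + 2 = 8/5.
For General C: with q = P(b1), equating T's and B's payoffs gives −3q + 4 = 2q ⇒ q = 4/5.

8/5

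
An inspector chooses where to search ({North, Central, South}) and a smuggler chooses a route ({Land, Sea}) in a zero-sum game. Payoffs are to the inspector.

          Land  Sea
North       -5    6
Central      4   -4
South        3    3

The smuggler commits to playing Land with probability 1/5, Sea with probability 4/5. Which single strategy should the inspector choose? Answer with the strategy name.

Expected payoff of North: (1/5)·(-5) + (4/5)·6 = 19/5.
Expected payoff of Central: (1/5)·4 + (4/5)·(-4) = -12/5.
Expected payoff of South: (1/5)·3 + (4/5)·3 = 3.
The largest is 19/5, so the inspector's best response is North.

North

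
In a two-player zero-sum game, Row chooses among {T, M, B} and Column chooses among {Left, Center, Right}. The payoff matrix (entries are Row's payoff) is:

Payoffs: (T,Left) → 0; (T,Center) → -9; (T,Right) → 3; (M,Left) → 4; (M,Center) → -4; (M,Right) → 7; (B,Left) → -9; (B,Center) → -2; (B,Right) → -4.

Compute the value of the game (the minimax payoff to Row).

Row minima: T → -9, M → -4, B → -9; maximin = -4.
Column maxima: Left → 4, Center → -2, Right → 7; minimax = -2.
-4 ≠ -2, so there is no saddle point; optimal play is mixed.
T is strictly dominated by M, so Row never plays it.
Right is strictly dominated by Left (it gives Row strictly more in every row), so Column never plays it.
On the remaining 2×2 (M, B vs Left, Center):
Let Row play M with probability p. Expected payoff against Left: 4p + (-9)(1−p) = 13p − 9; against Center: (-4)p + (-2)(1−p) = −2p − 2.
Setting these equal: 13p − 9 = −2p − 2 ⇒ 15p = 7 ⇒ p = 7/15, and the value is (13)·(7/15) − 9 = -44/15.
For Column: with q = P(Left), equating M's and B's payoffs gives 8q − 4 = −7q − 2 ⇒ q = 2/15.

-44/15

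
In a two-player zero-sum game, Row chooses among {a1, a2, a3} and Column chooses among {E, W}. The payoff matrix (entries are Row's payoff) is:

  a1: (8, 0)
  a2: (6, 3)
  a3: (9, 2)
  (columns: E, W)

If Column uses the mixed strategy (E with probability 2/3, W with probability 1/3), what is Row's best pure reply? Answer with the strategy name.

a3

Expected payoff of a1: (2/3)·8 + (1/3)·0 = 16/3.
Expected payoff of a2: (2/3)·6 + (1/3)·3 = 5.
Expected payoff of a3: (2/3)·9 + (1/3)·2 = 20/3.
The largest is 20/3, so Row's best response is a3.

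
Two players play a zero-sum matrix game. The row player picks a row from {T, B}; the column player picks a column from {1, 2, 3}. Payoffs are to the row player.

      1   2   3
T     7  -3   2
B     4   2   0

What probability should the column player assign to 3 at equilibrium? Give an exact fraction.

Row minima: T → -3, B → 0; maximin = 0.
Column maxima: 1 → 7, 2 → 2, 3 → 2; minimax = 2.
0 ≠ 2, so there is no saddle point; optimal play is mixed.
1 is strictly dominated by 2 (it gives the row player strictly more in every row), so the column player never plays it.
On the remaining 2×2 (T, B vs 2, 3):
Let the row player play T with probability p. Expected payoff against 2: (-3)p + 2(1−p) = −5p + 2; against 3: 2p + 0(1−p) = 2p.
Setting these equal: −5p + 2 = 2p ⇒ −7p = -2 ⇒ p = 2/7, and the value is (-5)·(2/7) + 2 = 4/7.
For the column player: with q = P(2), equating T's and B's payoffs gives −5q + 2 = 2q ⇒ q = 2/7.

5/7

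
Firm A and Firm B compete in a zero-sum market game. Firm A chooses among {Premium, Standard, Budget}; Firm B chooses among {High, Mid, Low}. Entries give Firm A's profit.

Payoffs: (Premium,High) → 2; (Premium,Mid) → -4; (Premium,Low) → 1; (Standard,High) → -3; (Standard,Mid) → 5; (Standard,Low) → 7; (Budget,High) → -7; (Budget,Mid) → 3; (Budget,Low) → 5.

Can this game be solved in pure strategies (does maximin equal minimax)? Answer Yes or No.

No

Row minima: Premium → -4, Standard → -3, Budget → -7; maximin = -3.
Column maxima: High → 2, Mid → 5, Low → 7; minimax = 2.
-3 ≠ 2, so no pure-strategy equilibrium exists.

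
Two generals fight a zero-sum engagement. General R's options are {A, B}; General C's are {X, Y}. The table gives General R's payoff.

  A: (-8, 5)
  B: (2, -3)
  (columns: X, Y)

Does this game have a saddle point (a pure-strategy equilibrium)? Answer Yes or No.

Row minima: A → -8, B → -3; maximin = -3.
Column maxima: X → 2, Y → 5; minimax = 2.
-3 ≠ 2, so no pure-strategy equilibrium exists.

No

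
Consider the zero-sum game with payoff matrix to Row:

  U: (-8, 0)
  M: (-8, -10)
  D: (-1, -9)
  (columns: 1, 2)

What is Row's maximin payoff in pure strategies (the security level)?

Row minima: U → -8, M → -10, D → -9.
The best of these is -8.

-8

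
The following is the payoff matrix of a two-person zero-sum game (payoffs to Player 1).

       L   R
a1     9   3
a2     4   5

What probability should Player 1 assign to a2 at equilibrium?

6/7

Row minima: a1 → 3, a2 → 4; maximin = 4.
Column maxima: L → 9, R → 5; minimax = 5.
4 ≠ 5, so there is no saddle point; optimal play is mixed.
Let Player 1 play a1 with probability p. Expected payoff against L: 9p + 4(1−p) = 5p + 4; against R: 3p + 5(1−p) = −2p + 5.
Setting these equal: 5p + 4 = −2p + 5 ⇒ 7p = 1 ⇒ p = 1/7, and the value is (5)·(1/7) + 4 = 33/7.
For Player 2: with q = P(L), equating a1's and a2's payoffs gives 6q + 3 = −q + 5 ⇒ q = 2/7.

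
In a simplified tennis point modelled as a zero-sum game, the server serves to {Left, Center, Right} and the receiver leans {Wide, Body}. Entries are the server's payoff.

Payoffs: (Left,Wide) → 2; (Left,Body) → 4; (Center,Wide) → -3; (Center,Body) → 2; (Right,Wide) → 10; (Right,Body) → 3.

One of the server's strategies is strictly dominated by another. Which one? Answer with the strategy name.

Left gives a strictly higher payoff than Center against every column: 2 > -3, 4 > 2.
So Center is strictly dominated and the server never plays it.

Center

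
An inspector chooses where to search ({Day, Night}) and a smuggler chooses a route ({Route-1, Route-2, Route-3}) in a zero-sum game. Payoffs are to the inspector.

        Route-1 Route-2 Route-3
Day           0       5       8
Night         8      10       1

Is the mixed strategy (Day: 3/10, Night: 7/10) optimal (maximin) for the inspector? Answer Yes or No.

Against Route-1 this mix gives (3/10)·0 + (7/10)·8 = 28/5.
Against Route-2 this mix gives (3/10)·5 + (7/10)·10 = 17/2.
Against Route-3 this mix gives (3/10)·8 + (7/10)·1 = 31/10.
The smuggler will play Route-3, holding the inspector to 31/10. Shifting weight toward the row that does better against Route-3 would raise this floor (the equalizing mix achieves 64/15 against both Route-3 and Route-1), so the proposed strategy is not optimal.

No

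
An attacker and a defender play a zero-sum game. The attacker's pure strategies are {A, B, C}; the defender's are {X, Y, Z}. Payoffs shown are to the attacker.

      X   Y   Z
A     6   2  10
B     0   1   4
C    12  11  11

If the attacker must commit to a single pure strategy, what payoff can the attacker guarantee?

Row minima: A → 2, B → 0, C → 11.
The best of these is 11.

11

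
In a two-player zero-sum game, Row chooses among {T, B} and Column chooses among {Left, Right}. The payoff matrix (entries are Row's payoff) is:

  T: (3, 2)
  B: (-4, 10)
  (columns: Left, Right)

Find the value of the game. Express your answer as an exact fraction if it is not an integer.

38/15

Row minima: T → 2, B → -4; maximin = 2.
Column maxima: Left → 3, Right → 10; minimax = 3.
2 ≠ 3, so there is no saddle point; optimal play is mixed.
Let Row play T with probability p. Expected payoff against Left: 3p + (-4)(1−p) = 7p − 4; against Right: 2p + 10(1−p) = −8p + 10.
Setting these equal: 7p − 4 = −8p + 10 ⇒ 15p = 14 ⇒ p = 14/15, and the value is (7)·(14/15) − 4 = 38/15.
For Column: with q = P(Left), equating T's and B's payoffs gives q + 2 = −14q + 10 ⇒ q = 8/15.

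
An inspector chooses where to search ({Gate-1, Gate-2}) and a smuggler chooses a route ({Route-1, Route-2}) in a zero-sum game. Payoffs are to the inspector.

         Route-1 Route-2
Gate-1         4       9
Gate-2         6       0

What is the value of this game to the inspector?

Row minima: Gate-1 → 4, Gate-2 → 0; maximin = 4.
Column maxima: Route-1 → 6, Route-2 → 9; minimax = 6.
4 ≠ 6, so there is no saddle point; optimal play is mixed.
Let the inspector play Gate-1 with probability p. Expected payoff against Route-1: 4p + 6(1−p) = −2p + 6; against Route-2: 9p + 0(1−p) = 9p.
Setting these equal: −2p + 6 = 9p ⇒ −11p = -6 ⇒ p = 6/11, and the value is (-2)·(6/11) + 6 = 54/11.
For the smuggler: with q = P(Route-1), equating Gate-1's and Gate-2's payoffs gives −5q + 9 = 6q ⇒ q = 9/11.

54/11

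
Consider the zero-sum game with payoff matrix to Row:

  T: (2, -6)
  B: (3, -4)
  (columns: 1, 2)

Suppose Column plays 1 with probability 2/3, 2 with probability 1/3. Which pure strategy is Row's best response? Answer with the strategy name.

B

Expected payoff of T: (2/3)·2 + (1/3)·(-6) = -2/3.
Expected payoff of B: (2/3)·3 + (1/3)·(-4) = 2/3.
The largest is 2/3, so Row's best response is B.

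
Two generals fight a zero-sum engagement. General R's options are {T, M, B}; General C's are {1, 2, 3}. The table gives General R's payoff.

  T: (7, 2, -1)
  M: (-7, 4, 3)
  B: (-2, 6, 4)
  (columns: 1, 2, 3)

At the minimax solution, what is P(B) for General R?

Row minima: T → -1, M → -7, B → -2; maximin = -1.
Column maxima: 1 → 7, 2 → 6, 3 → 4; minimax = 4.
-1 ≠ 4, so there is no saddle point; optimal play is mixed.
M is strictly dominated by B, so General R never plays it.
2 is strictly dominated by 3 (it gives General R strictly more in every row), so General C never plays it.
On the remaining 2×2 (T, B vs 1, 3):
Let General R play T with probability p. Expected payoff against 1: 7p + (-2)(1−p) = 9p − 2; against 3: (-1)p + 4(1−p) = −5p + 4.
Setting these equal: 9p − 2 = −5p + 4 ⇒ 14p = 6 ⇒ p = 3/7, and the value is (9)·(3/7) − 2 = 13/7.
For General C: with q = P(1), equating T's and B's payoffs gives 8q − 1 = −6q + 4 ⇒ q = 5/14.

4/7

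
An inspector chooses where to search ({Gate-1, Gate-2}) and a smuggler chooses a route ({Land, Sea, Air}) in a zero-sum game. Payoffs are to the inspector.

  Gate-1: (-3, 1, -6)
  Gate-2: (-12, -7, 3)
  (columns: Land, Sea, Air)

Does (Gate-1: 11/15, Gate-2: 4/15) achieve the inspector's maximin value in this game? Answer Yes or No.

No

Against Land this mix gives (11/15)·(-3) + (4/15)·(-12) = -27/5.
Against Sea this mix gives (11/15)·1 + (4/15)·(-7) = -17/15.
Against Air this mix gives (11/15)·(-6) + (4/15)·3 = -18/5.
The smuggler will play Land, holding the inspector to -27/5. Shifting weight toward the row that does better against Land would raise this floor (the equalizing mix achieves -9/2 against both Land and Air), so the proposed strategy is not optimal.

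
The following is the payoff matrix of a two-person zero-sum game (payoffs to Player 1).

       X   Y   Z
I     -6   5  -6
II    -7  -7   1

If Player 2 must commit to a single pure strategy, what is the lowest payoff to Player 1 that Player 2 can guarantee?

-6

Column maxima: X → -6, Y → 5, Z → 1.
The smallest of these is -6.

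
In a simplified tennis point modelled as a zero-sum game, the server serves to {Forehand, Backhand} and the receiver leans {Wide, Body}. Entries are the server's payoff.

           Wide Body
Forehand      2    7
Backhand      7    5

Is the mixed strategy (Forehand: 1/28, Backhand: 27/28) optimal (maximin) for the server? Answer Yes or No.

Against Wide this mix gives (1/28)·2 + (27/28)·7 = 191/28.
Against Body this mix gives (1/28)·7 + (27/28)·5 = 71/14.
The receiver will play Body, holding the server to 71/14. Shifting weight toward the row that does better against Body would raise this floor (the equalizing mix achieves 39/7 against both Body and Wide), so the proposed strategy is not optimal.

No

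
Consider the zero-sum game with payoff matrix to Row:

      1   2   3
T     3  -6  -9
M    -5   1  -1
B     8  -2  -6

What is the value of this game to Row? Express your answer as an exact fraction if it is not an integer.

-19/9

Row minima: T → -9, M → -5, B → -6; maximin = -5.
Column maxima: 1 → 8, 2 → 1, 3 → -1; minimax = -1.
-5 ≠ -1, so there is no saddle point; optimal play is mixed.
T is strictly dominated by B, so Row never plays it.
2 is strictly dominated by 3 (it gives Row strictly more in every row), so Column never plays it.
On the remaining 2×2 (M, B vs 1, 3):
Let Row play M with probability p. Expected payoff against 1: (-5)p + 8(1−p) = −13p + 8; against 3: (-1)p + (-6)(1−p) = 5p − 6.
Setting these equal: −13p + 8 = 5p − 6 ⇒ −18p = -14 ⇒ p = 7/9, and the value is (-13)·(7/9) + 8 = -19/9.
For Column: with q = P(1), equating M's and B's payoffs gives −4q − 1 = 14q − 6 ⇒ q = 5/18.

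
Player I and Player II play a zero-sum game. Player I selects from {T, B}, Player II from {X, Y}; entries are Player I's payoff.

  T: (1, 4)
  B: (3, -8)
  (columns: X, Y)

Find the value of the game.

10/7

Row minima: T → 1, B → -8; maximin = 1.
Column maxima: X → 3, Y → 4; minimax = 3.
1 ≠ 3, so there is no saddle point; optimal play is mixed.
Let Player I play T with probability p. Expected payoff against X: 1p + 3(1−p) = −2p + 3; against Y: 4p + (-8)(1−p) = 12p − 8.
Setting these equal: −2p + 3 = 12p − 8 ⇒ −14p = -11 ⇒ p = 11/14, and the value is (-2)·(11/14) + 3 = 10/7.
For Player II: with q = P(X), equating T's and B's payoffs gives −3q + 4 = 11q − 8 ⇒ q = 6/7.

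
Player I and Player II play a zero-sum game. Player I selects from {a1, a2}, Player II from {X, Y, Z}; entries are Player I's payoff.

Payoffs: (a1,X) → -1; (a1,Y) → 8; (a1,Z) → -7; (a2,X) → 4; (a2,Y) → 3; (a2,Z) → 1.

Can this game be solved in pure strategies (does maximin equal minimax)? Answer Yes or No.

Yes

Row minima: a1 → -7, a2 → 1; maximin = 1.
Column maxima: X → 4, Y → 8, Z → 1; minimax = 1.
maximin = minimax = 1, so a saddle point exists.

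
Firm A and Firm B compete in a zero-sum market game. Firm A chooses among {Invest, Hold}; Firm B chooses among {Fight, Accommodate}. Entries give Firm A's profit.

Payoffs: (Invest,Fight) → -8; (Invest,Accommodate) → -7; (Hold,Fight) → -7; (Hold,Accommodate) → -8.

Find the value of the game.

-15/2

Row minima: Invest → -8, Hold → -8; maximin = -8.
Column maxima: Fight → -7, Accommodate → -7; minimax = -7.
-8 ≠ -7, so there is no saddle point; optimal play is mixed.
Let Firm A play Invest with probability p. Expected payoff against Fight: (-8)p + (-7)(1−p) = −p − 7; against Accommodate: (-7)p + (-8)(1−p) = p − 8.
Setting these equal: −p − 7 = p − 8 ⇒ −2p = -1 ⇒ p = 1/2, and the value is (-1)·(1/2) − 7 = -15/2.
For Firm B: with q = P(Fight), equating Invest's and Hold's payoffs gives −q − 7 = q − 8 ⇒ q = 1/2.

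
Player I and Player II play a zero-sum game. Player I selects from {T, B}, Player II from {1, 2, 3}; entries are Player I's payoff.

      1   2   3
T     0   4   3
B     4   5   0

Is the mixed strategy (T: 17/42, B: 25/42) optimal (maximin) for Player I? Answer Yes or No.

Against 1 this mix gives (17/42)·0 + (25/42)·4 = 50/21.
Against 2 this mix gives (17/42)·4 + (25/42)·5 = 193/42.
Against 3 this mix gives (17/42)·3 + (25/42)·0 = 17/14.
Player II will play 3, holding Player I to 17/14. Shifting weight toward the row that does better against 3 would raise this floor (the equalizing mix achieves 12/7 against both 3 and 1), so the proposed strategy is not optimal.

No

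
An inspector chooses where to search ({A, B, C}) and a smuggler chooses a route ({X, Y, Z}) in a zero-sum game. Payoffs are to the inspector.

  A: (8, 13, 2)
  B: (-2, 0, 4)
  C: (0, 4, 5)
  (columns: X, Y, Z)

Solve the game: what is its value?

40/11

Row minima: A → 2, B → -2, C → 0; maximin = 2.
Column maxima: X → 8, Y → 13, Z → 5; minimax = 5.
2 ≠ 5, so there is no saddle point; optimal play is mixed.
B is strictly dominated by C, so the inspector never plays it.
Y is strictly dominated by X (it gives the inspector strictly more in every row), so the smuggler never plays it.
On the remaining 2×2 (A, C vs X, Z):
Let the inspector play A with probability p. Expected payoff against X: 8p + 0(1−p) = 8p; against Z: 2p + 5(1−p) = −3p + 5.
Setting these equal: 8p = −3p + 5 ⇒ 11p = 5 ⇒ p = 5/11, and the value is (8)·(5/11) = 40/11.
For the smuggler: with q = P(X), equating A's and C's payoffs gives 6q + 2 = −5q + 5 ⇒ q = 3/11.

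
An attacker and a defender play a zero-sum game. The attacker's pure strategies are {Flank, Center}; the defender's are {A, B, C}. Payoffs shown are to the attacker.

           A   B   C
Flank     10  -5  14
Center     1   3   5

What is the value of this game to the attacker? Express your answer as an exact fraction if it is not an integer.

35/17

Row minima: Flank → -5, Center → 1; maximin = 1.
Column maxima: A → 10, B → 3, C → 14; minimax = 3.
1 ≠ 3, so there is no saddle point; optimal play is mixed.
C is strictly dominated by A (it gives the attacker strictly more in every row), so the defender never plays it.
On the remaining 2×2 (Flank, Center vs A, B):
Let the attacker play Flank with probability p. Expected payoff against A: 10p + 1(1−p) = 9p + 1; against B: (-5)p + 3(1−p) = −8p + 3.
Setting these equal: 9p + 1 = −8p + 3 ⇒ 17p = 2 ⇒ p = 2/17, and the value is (9)·(2/17) + 1 = 35/17.
For the defender: with q = P(A), equating Flank's and Center's payoffs gives 15q − 5 = −2q + 3 ⇒ q = 8/17.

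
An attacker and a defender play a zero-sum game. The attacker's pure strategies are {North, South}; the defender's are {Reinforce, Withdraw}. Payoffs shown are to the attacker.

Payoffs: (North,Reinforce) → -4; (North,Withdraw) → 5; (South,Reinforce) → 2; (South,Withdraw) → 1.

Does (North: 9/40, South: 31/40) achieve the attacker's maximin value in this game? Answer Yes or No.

Against Reinforce this mix gives (9/40)·(-4) + (31/40)·2 = 13/20.
Against Withdraw this mix gives (9/40)·5 + (31/40)·1 = 19/10.
The defender will play Reinforce, holding the attacker to 13/20. Shifting weight toward the row that does better against Reinforce would raise this floor (the equalizing mix achieves 7/5 against both Reinforce and Withdraw), so the proposed strategy is not optimal.

No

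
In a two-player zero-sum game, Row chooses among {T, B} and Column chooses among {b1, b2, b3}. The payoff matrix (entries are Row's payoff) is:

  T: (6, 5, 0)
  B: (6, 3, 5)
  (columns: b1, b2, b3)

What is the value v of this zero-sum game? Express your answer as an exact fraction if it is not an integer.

25/7

Row minima: T → 0, B → 3; maximin = 3.
Column maxima: b1 → 6, b2 → 5, b3 → 5; minimax = 5.
3 ≠ 5, so there is no saddle point; optimal play is mixed.
b1 is strictly dominated by b2 (it gives Row strictly more in every row), so Column never plays it.
On the remaining 2×2 (T, B vs b2, b3):
Let Row play T with probability p. Expected payoff against b2: 5p + 3(1−p) = 2p + 3; against b3: 0p + 5(1−p) = −5p + 5.
Setting these equal: 2p + 3 = −5p + 5 ⇒ 7p = 2 ⇒ p = 2/7, and the value is (2)·(2/7) + 3 = 25/7.
For Column: with q = P(b2), equating T's and B's payoffs gives 5q = −2q + 5 ⇒ q = 5/7.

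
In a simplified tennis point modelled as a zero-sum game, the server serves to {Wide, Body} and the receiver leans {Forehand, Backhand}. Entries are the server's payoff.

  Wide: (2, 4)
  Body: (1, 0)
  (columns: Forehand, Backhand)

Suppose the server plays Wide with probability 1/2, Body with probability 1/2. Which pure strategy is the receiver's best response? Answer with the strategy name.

If the receiver plays Forehand, the server's expected payoff is (1/2)·2 + (1/2)·1 = 3/2.
If the receiver plays Backhand, the server's expected payoff is (1/2)·4 + (1/2)·0 = 2.
The receiver minimizes the server's payoff; the smallest is 3/2, so the best response is Forehand.

Forehand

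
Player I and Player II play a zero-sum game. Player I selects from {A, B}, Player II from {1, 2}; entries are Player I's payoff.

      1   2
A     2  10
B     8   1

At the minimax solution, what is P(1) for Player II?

Row minima: A → 2, B → 1; maximin = 2.
Column maxima: 1 → 8, 2 → 10; minimax = 8.
2 ≠ 8, so there is no saddle point; optimal play is mixed.
Let Player I play A with probability p. Expected payoff against 1: 2p + 8(1−p) = −6p + 8; against 2: 10p + 1(1−p) = 9p + 1.
Setting these equal: −6p + 8 = 9p + 1 ⇒ −15p = -7 ⇒ p = 7/15, and the value is (-6)·(7/15) + 8 = 26/5.
For Player II: with q = P(1), equating A's and B's payoffs gives −8q + 10 = 7q + 1 ⇒ q = 3/5.

3/5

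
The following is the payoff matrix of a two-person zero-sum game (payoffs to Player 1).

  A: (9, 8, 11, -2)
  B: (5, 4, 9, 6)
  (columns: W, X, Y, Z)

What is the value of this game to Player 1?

14/3

Row minima: A → -2, B → 4; maximin = 4.
Column maxima: W → 9, X → 8, Y → 11, Z → 6; minimax = 6.
4 ≠ 6, so there is no saddle point; optimal play is mixed.
W is strictly dominated by X (it gives Player 1 strictly more in every row), so Player 2 never plays it.
Y is strictly dominated by X (it gives Player 1 strictly more in every row), so Player 2 never plays it.
On the remaining 2×2 (A, B vs X, Z):
Let Player 1 play A with probability p. Expected payoff against X: 8p + 4(1−p) = 4p + 4; against Z: (-2)p + 6(1−p) = −8p + 6.
Setting these equal: 4p + 4 = −8p + 6 ⇒ 12p = 2 ⇒ p = 1/6, and the value is (4)·(1/6) + 4 = 14/3.
For Player 2: with q = P(X), equating A's and B's payoffs gives 10q − 2 = −2q + 6 ⇒ q = 2/3.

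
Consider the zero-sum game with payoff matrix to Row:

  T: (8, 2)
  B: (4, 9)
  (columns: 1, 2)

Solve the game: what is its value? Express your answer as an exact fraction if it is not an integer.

Row minima: T → 2, B → 4; maximin = 4.
Column maxima: 1 → 8, 2 → 9; minimax = 8.
4 ≠ 8, so there is no saddle point; optimal play is mixed.
Let Row play T with probability p. Expected payoff against 1: 8p + 4(1−p) = 4p + 4; against 2: 2p + 9(1−p) = −7p + 9.
Setting these equal: 4p + 4 = −7p + 9 ⇒ 11p = 5 ⇒ p = 5/11, and the value is (4)·(5/11) + 4 = 64/11.
For Column: with q = P(1), equating T's and B's payoffs gives 6q + 2 = −5q + 9 ⇒ q = 7/11.

64/11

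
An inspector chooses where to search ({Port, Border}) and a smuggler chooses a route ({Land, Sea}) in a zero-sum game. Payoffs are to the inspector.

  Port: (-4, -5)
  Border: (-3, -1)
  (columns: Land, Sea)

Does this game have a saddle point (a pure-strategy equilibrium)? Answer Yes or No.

Row minima: Port → -5, Border → -3; maximin = -3.
Column maxima: Land → -3, Sea → -1; minimax = -3.
maximin = minimax = -3, so a saddle point exists.

Yes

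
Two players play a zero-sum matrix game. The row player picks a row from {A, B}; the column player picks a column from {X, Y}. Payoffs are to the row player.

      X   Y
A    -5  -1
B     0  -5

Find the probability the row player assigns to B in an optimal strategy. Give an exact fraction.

4/9

Row minima: A → -5, B → -5; maximin = -5.
Column maxima: X → 0, Y → -1; minimax = -1.
-5 ≠ -1, so there is no saddle point; optimal play is mixed.
Let the row player play A with probability p. Expected payoff against X: (-5)p + 0(1−p) = −5p; against Y: (-1)p + (-5)(1−p) = 4p − 5.
Setting these equal: −5p = 4p − 5 ⇒ −9p = -5 ⇒ p = 5/9, and the value is (-5)·(5/9) = -25/9.
For the column player: with q = P(X), equating A's and B's payoffs gives −4q − 1 = 5q − 5 ⇒ q = 4/9.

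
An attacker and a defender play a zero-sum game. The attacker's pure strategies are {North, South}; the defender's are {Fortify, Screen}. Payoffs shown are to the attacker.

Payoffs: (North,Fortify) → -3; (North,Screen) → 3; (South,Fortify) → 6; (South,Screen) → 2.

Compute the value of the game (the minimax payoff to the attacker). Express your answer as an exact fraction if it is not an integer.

12/5

Row minima: North → -3, South → 2; maximin = 2.
Column maxima: Fortify → 6, Screen → 3; minimax = 3.
2 ≠ 3, so there is no saddle point; optimal play is mixed.
Let the attacker play North with probability p. Expected payoff against Fortify: (-3)p + 6(1−p) = −9p + 6; against Screen: 3p + 2(1−p) = p + 2.
Setting these equal: −9p + 6 = p + 2 ⇒ −10p = -4 ⇒ p = 2/5, and the value is (-9)·(2/5) + 6 = 12/5.
For the defender: with q = P(Fortify), equating North's and South's payoffs gives −6q + 3 = 4q + 2 ⇒ q = 1/10.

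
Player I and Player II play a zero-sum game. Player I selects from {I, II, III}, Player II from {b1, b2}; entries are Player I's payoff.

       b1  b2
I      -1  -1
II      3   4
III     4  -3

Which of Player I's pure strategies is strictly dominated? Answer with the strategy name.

II gives a strictly higher payoff than I against every column: 3 > -1, 4 > -1.
So I is strictly dominated and Player I never plays it.

I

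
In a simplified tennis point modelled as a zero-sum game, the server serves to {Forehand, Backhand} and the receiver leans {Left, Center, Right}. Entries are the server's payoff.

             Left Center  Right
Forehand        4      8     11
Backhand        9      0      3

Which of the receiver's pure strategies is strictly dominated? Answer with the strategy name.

Right

Center holds the server's payoff strictly below Right in every row: 8 < 11, 0 < 3.
So Right is strictly dominated for the receiver.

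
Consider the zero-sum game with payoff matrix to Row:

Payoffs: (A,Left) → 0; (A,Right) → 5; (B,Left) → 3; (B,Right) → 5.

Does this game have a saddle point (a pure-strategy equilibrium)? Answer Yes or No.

Yes

Row minima: A → 0, B → 3; maximin = 3.
Column maxima: Left → 3, Right → 5; minimax = 3.
maximin = minimax = 3, so a saddle point exists.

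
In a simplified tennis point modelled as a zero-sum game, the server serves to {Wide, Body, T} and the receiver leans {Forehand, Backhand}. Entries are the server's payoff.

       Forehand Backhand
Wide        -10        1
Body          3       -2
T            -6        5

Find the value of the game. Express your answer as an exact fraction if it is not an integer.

3/16

Row minima: Wide → -10, Body → -2, T → -6; maximin = -2.
Column maxima: Forehand → 3, Backhand → 5; minimax = 3.
-2 ≠ 3, so there is no saddle point; optimal play is mixed.
Wide is strictly dominated by T, so the server never plays it.
On the remaining 2×2 (Body, T vs Forehand, Backhand):
Let the server play Body with probability p. Expected payoff against Forehand: 3p + (-6)(1−p) = 9p − 6; against Backhand: (-2)p + 5(1−p) = −7p + 5.
Setting these equal: 9p − 6 = −7p + 5 ⇒ 16p = 11 ⇒ p = 11/16, and the value is (9)·(11/16) − 6 = 3/16.
For the receiver: with q = P(Forehand), equating Body's and T's payoffs gives 5q − 2 = −11q + 5 ⇒ q = 7/16.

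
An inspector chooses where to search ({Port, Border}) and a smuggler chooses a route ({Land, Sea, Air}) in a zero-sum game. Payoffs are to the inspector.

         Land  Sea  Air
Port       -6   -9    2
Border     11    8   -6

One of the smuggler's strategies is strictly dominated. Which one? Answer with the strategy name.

Sea holds the inspector's payoff strictly below Land in every row: -9 < -6, 8 < 11.
So Land is strictly dominated for the smuggler.

Land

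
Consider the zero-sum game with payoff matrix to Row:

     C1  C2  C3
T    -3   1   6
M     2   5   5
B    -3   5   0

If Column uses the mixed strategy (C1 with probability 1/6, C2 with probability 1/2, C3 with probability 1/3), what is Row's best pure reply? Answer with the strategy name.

M

Expected payoff of T: (1/6)·(-3) + (1/2)·1 + (1/3)·6 = 2.
Expected payoff of M: (1/6)·2 + (1/2)·5 + (1/3)·5 = 9/2.
Expected payoff of B: (1/6)·(-3) + (1/2)·5 + (1/3)·0 = 2.
The largest is 9/2, so Row's best response is M.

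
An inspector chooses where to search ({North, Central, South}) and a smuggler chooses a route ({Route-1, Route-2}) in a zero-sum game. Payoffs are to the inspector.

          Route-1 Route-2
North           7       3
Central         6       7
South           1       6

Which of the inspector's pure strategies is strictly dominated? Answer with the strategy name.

Central gives a strictly higher payoff than South against every column: 6 > 1, 7 > 6.
So South is strictly dominated and the inspector never plays it.

South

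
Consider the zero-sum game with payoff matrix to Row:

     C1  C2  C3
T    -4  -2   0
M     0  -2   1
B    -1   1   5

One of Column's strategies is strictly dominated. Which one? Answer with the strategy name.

C1 holds Row's payoff strictly below C3 in every row: -4 < 0, 0 < 1, -1 < 5.
So C3 is strictly dominated for Column.

C3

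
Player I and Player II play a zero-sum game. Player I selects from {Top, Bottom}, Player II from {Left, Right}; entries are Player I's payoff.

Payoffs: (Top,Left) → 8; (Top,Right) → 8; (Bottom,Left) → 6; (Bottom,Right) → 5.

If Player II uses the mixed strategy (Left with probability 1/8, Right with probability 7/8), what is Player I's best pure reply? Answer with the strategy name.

Expected payoff of Top: (1/8)·8 + (7/8)·8 = 8.
Expected payoff of Bottom: (1/8)·6 + (7/8)·5 = 41/8.
The largest is 8, so Player I's best response is Top.

Top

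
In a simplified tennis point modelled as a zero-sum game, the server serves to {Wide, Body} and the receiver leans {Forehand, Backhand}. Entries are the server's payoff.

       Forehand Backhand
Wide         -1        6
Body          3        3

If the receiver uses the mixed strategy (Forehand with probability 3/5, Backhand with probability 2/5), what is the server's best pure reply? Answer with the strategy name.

Body

Expected payoff of Wide: (3/5)·(-1) + (2/5)·6 = 9/5.
Expected payoff of Body: (3/5)·3 + (2/5)·3 = 3.
The largest is 3, so the server's best response is Body.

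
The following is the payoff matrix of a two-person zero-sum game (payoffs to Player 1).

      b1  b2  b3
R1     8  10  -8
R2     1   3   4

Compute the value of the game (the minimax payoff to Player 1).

Row minima: R1 → -8, R2 → 1; maximin = 1.
Column maxima: b1 → 8, b2 → 10, b3 → 4; minimax = 4.
1 ≠ 4, so there is no saddle point; optimal play is mixed.
b2 is strictly dominated by b1 (it gives Player 1 strictly more in every row), so Player 2 never plays it.
On the remaining 2×2 (R1, R2 vs b1, b3):
Let Player 1 play R1 with probability p. Expected payoff against b1: 8p + 1(1−p) = 7p + 1; against b3: (-8)p + 4(1−p) = −12p + 4.
Setting these equal: 7p + 1 = −12p + 4 ⇒ 19p = 3 ⇒ p = 3/19, and the value is (7)·(3/19) + 1 = 40/19.
For Player 2: with q = P(b1), equating R1's and R2's payoffs gives 16q − 8 = −3q + 4 ⇒ q = 12/19.

40/19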